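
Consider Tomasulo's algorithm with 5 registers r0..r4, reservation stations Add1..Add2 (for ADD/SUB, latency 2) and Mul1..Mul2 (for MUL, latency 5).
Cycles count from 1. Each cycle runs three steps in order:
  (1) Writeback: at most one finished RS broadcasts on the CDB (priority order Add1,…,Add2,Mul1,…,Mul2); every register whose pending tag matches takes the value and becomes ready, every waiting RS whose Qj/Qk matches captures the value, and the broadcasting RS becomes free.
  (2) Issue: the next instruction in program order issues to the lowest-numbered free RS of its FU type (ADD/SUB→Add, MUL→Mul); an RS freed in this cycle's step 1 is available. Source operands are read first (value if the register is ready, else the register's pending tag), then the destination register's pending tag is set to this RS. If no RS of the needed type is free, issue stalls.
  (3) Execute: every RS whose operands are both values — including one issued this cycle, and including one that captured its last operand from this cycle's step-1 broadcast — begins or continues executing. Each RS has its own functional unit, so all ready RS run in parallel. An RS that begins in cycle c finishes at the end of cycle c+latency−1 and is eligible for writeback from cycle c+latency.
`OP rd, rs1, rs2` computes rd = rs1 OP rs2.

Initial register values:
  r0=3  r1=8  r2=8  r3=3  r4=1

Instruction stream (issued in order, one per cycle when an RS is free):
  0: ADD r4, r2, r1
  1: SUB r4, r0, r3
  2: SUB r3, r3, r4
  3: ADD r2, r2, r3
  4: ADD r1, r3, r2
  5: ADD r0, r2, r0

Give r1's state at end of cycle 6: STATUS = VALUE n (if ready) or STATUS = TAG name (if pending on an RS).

c1: issue ADD r4<-Add1 | r0:3,r1:8,r2:8,r3:3,r4:Add1
c2: issue SUB r4<-Add2 | r0:3,r1:8,r2:8,r3:3,r4:Add2
c3: CDB Add1=16; issue SUB r3<-Add1 | r0:3,r1:8,r2:8,r3:Add1,r4:Add2
c4: CDB Add2=0; issue ADD r2<-Add2 | r0:3,r1:8,r2:Add2,r3:Add1,r4:0
c5: stall | r0:3,r1:8,r2:Add2,r3:Add1,r4:0
c6: CDB Add1=3; issue ADD r1<-Add1 | r0:3,r1:Add1,r2:Add2,r3:3,r4:0

STATUS = TAG Add1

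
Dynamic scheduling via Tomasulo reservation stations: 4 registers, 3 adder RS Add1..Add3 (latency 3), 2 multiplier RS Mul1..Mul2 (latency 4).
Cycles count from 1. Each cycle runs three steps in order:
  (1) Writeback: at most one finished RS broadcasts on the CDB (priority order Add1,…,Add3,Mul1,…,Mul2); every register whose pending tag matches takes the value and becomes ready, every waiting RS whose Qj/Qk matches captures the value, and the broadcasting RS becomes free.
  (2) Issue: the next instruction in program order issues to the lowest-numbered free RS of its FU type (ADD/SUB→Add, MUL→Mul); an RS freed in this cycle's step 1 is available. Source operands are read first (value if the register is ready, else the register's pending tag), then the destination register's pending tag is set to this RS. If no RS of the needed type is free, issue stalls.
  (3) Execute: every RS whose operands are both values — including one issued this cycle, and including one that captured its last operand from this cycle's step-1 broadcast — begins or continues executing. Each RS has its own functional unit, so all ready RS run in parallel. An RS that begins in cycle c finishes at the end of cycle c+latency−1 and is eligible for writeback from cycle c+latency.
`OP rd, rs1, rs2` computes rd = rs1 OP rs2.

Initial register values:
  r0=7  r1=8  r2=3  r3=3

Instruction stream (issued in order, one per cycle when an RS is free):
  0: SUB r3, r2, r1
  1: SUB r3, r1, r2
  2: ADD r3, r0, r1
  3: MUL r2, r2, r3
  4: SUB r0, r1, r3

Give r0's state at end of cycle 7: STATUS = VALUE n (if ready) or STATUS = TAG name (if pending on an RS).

  c1: issue SUB r3<-Add1  regs: r0:7,r1:8,r2:3,r3:Add1
  c2: issue SUB r3<-Add2  regs: r0:7,r1:8,r2:3,r3:Add2
  c3: issue ADD r3<-Add3  regs: r0:7,r1:8,r2:3,r3:Add3
  c4: CDB Add1=-5; issue MUL r2<-Mul1  regs: r0:7,r1:8,r2:Mul1,r3:Add3
  c5: CDB Add2=5; issue SUB r0<-Add1  regs: r0:Add1,r1:8,r2:Mul1,r3:Add3
  c6: CDB Add3=15  regs: r0:Add1,r1:8,r2:Mul1,r3:15
  c7: -  regs: r0:Add1,r1:8,r2:Mul1,r3:15

STATUS = TAG Add1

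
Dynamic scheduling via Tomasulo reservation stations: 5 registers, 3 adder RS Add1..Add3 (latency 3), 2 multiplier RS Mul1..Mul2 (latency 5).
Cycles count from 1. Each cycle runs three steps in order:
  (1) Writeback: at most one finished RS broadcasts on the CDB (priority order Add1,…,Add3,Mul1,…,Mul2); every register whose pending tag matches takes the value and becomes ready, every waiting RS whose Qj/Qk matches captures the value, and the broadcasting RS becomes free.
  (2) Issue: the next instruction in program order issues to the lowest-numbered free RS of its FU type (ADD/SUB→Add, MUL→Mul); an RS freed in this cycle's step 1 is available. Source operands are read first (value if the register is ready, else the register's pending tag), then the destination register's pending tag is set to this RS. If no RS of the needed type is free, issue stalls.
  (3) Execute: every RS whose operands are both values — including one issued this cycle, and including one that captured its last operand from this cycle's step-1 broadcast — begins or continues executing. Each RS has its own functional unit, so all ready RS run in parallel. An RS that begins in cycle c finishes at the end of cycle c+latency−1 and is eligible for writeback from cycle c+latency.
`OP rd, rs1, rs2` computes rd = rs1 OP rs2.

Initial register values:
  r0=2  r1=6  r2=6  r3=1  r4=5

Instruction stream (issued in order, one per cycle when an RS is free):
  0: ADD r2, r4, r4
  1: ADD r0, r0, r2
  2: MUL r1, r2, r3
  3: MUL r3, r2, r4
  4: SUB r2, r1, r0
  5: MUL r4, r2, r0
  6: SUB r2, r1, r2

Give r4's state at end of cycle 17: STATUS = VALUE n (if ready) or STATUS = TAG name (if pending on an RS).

STATUS = VALUE -24

  c1: issue ADD r2<-Add1  regs: r0:2,r1:6,r2:Add1,r3:1,r4:5
  c2: issue ADD r0<-Add2  regs: r0:Add2,r1:6,r2:Add1,r3:1,r4:5
  c3: issue MUL r1<-Mul1  regs: r0:Add2,r1:Mul1,r2:Add1,r3:1,r4:5
  c4: CDB Add1=10; issue MUL r3<-Mul2  regs: r0:Add2,r1:Mul1,r2:10,r3:Mul2,r4:5
  c5: issue SUB r2<-Add1  regs: r0:Add2,r1:Mul1,r2:Add1,r3:Mul2,r4:5
  c6: stall  regs: r0:Add2,r1:Mul1,r2:Add1,r3:Mul2,r4:5
  c7: CDB Add2=12; stall  regs: r0:12,r1:Mul1,r2:Add1,r3:Mul2,r4:5
  c8: stall  regs: r0:12,r1:Mul1,r2:Add1,r3:Mul2,r4:5
  c9: CDB Mul1=10; issue MUL r4<-Mul1  regs: r0:12,r1:10,r2:Add1,r3:Mul2,r4:Mul1
  c10: CDB Mul2=50; issue SUB r2<-Add2  regs: r0:12,r1:10,r2:Add2,r3:50,r4:Mul1
  c11: -  regs: r0:12,r1:10,r2:Add2,r3:50,r4:Mul1
  c12: CDB Add1=-2  regs: r0:12,r1:10,r2:Add2,r3:50,r4:Mul1
  c13: -  regs: r0:12,r1:10,r2:Add2,r3:50,r4:Mul1
  c14: -  regs: r0:12,r1:10,r2:Add2,r3:50,r4:Mul1
  c15: CDB Add2=12  regs: r0:12,r1:10,r2:12,r3:50,r4:Mul1
  c16: -  regs: r0:12,r1:10,r2:12,r3:50,r4:Mul1
  c17: CDB Mul1=-24  regs: r0:12,r1:10,r2:12,r3:50,r4:-24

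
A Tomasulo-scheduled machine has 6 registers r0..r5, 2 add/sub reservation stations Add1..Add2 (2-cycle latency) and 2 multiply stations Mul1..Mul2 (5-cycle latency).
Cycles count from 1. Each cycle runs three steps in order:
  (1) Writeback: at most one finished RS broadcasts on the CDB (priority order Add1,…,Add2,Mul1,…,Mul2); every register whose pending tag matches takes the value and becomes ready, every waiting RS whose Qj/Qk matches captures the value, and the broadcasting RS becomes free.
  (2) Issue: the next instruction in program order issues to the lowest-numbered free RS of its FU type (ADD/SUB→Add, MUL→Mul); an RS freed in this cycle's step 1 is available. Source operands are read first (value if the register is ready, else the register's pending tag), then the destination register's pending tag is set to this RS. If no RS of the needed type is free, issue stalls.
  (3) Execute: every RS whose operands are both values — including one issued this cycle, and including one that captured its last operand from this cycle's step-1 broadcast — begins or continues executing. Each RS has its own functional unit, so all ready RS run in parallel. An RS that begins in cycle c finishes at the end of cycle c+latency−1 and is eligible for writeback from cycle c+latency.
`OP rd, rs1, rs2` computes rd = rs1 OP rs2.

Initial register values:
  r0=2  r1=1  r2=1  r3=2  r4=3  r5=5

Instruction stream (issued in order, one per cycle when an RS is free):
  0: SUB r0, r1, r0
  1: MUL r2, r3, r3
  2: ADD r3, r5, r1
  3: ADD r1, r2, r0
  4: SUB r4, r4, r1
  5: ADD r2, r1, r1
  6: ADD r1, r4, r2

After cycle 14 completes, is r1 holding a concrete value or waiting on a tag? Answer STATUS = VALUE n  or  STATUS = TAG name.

STATUS = VALUE 6

cycle 1: issue SUB r0<-Add1 // r0:Add1,r1:1,r2:1,r3:2,r4:3,r5:5
cycle 2: issue MUL r2<-Mul1 // r0:Add1,r1:1,r2:Mul1,r3:2,r4:3,r5:5
cycle 3: CDB Add1=-1; issue ADD r3<-Add1 // r0:-1,r1:1,r2:Mul1,r3:Add1,r4:3,r5:5
cycle 4: issue ADD r1<-Add2 // r0:-1,r1:Add2,r2:Mul1,r3:Add1,r4:3,r5:5
cycle 5: CDB Add1=6; issue SUB r4<-Add1 // r0:-1,r1:Add2,r2:Mul1,r3:6,r4:Add1,r5:5
cycle 6: stall // r0:-1,r1:Add2,r2:Mul1,r3:6,r4:Add1,r5:5
cycle 7: CDB Mul1=4; stall // r0:-1,r1:Add2,r2:4,r3:6,r4:Add1,r5:5
cycle 8: stall // r0:-1,r1:Add2,r2:4,r3:6,r4:Add1,r5:5
cycle 9: CDB Add2=3; issue ADD r2<-Add2 // r0:-1,r1:3,r2:Add2,r3:6,r4:Add1,r5:5
cycle 10: stall // r0:-1,r1:3,r2:Add2,r3:6,r4:Add1,r5:5
cycle 11: CDB Add1=0; issue ADD r1<-Add1 // r0:-1,r1:Add1,r2:Add2,r3:6,r4:0,r5:5
cycle 12: CDB Add2=6 // r0:-1,r1:Add1,r2:6,r3:6,r4:0,r5:5
cycle 13: - // r0:-1,r1:Add1,r2:6,r3:6,r4:0,r5:5
cycle 14: CDB Add1=6 // r0:-1,r1:6,r2:6,r3:6,r4:0,r5:5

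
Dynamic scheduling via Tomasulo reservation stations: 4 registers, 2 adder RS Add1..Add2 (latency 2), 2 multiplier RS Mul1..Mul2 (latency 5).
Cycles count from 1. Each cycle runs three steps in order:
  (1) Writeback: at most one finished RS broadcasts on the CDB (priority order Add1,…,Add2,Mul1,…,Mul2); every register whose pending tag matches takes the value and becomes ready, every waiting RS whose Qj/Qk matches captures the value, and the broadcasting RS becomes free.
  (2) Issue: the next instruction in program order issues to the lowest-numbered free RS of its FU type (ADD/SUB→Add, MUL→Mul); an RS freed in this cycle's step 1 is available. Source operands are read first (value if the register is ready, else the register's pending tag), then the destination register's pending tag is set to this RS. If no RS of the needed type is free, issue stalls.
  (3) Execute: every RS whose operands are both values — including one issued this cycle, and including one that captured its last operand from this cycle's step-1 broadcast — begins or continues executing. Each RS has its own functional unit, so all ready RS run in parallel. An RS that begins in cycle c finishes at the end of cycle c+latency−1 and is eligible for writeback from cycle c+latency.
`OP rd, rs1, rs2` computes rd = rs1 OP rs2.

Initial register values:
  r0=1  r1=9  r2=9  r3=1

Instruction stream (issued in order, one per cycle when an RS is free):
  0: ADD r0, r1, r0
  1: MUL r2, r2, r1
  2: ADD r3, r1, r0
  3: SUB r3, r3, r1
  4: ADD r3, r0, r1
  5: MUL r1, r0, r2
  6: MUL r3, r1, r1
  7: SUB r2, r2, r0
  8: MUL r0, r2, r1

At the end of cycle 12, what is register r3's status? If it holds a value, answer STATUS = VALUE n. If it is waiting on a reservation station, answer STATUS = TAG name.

c1: issue ADD r0<-Add1 | r0:Add1,r1:9,r2:9,r3:1
c2: issue MUL r2<-Mul1 | r0:Add1,r1:9,r2:Mul1,r3:1
c3: CDB Add1=10; issue ADD r3<-Add1 | r0:10,r1:9,r2:Mul1,r3:Add1
c4: issue SUB r3<-Add2 | r0:10,r1:9,r2:Mul1,r3:Add2
c5: CDB Add1=19; issue ADD r3<-Add1 | r0:10,r1:9,r2:Mul1,r3:Add1
c6: issue MUL r1<-Mul2 | r0:10,r1:Mul2,r2:Mul1,r3:Add1
c7: CDB Add1=19; stall | r0:10,r1:Mul2,r2:Mul1,r3:19
c8: CDB Add2=10; stall | r0:10,r1:Mul2,r2:Mul1,r3:19
c9: CDB Mul1=81; issue MUL r3<-Mul1 | r0:10,r1:Mul2,r2:81,r3:Mul1
c10: issue SUB r2<-Add1 | r0:10,r1:Mul2,r2:Add1,r3:Mul1
c11: stall | r0:10,r1:Mul2,r2:Add1,r3:Mul1
c12: CDB Add1=71; stall | r0:10,r1:Mul2,r2:71,r3:Mul1

STATUS = TAG Mul1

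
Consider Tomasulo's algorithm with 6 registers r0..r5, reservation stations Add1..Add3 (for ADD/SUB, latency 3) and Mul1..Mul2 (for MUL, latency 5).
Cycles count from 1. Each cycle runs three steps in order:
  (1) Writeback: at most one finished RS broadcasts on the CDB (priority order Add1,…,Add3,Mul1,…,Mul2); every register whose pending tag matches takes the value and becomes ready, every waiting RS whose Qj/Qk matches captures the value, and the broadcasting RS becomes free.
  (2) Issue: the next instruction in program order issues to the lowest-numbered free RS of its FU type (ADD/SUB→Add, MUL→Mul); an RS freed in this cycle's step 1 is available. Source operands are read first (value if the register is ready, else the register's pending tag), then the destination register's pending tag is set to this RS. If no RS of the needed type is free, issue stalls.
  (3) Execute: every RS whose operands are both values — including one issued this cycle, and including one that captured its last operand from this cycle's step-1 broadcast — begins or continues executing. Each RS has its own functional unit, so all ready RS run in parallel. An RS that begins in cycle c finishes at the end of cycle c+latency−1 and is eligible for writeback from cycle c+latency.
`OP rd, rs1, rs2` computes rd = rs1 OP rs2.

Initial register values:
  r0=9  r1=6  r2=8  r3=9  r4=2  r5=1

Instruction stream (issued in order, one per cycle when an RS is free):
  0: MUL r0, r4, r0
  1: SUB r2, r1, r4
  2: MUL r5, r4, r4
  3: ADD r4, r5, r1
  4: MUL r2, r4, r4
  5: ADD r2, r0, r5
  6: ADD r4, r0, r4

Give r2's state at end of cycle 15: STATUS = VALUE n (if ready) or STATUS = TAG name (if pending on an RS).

cycle 1: issue MUL r0<-Mul1 // r0:Mul1,r1:6,r2:8,r3:9,r4:2,r5:1
cycle 2: issue SUB r2<-Add1 // r0:Mul1,r1:6,r2:Add1,r3:9,r4:2,r5:1
cycle 3: issue MUL r5<-Mul2 // r0:Mul1,r1:6,r2:Add1,r3:9,r4:2,r5:Mul2
cycle 4: issue ADD r4<-Add2 // r0:Mul1,r1:6,r2:Add1,r3:9,r4:Add2,r5:Mul2
cycle 5: CDB Add1=4; stall // r0:Mul1,r1:6,r2:4,r3:9,r4:Add2,r5:Mul2
cycle 6: CDB Mul1=18; issue MUL r2<-Mul1 // r0:18,r1:6,r2:Mul1,r3:9,r4:Add2,r5:Mul2
cycle 7: issue ADD r2<-Add1 // r0:18,r1:6,r2:Add1,r3:9,r4:Add2,r5:Mul2
cycle 8: CDB Mul2=4; issue ADD r4<-Add3 // r0:18,r1:6,r2:Add1,r3:9,r4:Add3,r5:4
cycle 9: - // r0:18,r1:6,r2:Add1,r3:9,r4:Add3,r5:4
cycle 10: - // r0:18,r1:6,r2:Add1,r3:9,r4:Add3,r5:4
cycle 11: CDB Add1=22 // r0:18,r1:6,r2:22,r3:9,r4:Add3,r5:4
cycle 12: CDB Add2=10 // r0:18,r1:6,r2:22,r3:9,r4:Add3,r5:4
cycle 13: - // r0:18,r1:6,r2:22,r3:9,r4:Add3,r5:4
cycle 14: - // r0:18,r1:6,r2:22,r3:9,r4:Add3,r5:4
cycle 15: CDB Add3=28 // r0:18,r1:6,r2:22,r3:9,r4:28,r5:4

STATUS = VALUE 22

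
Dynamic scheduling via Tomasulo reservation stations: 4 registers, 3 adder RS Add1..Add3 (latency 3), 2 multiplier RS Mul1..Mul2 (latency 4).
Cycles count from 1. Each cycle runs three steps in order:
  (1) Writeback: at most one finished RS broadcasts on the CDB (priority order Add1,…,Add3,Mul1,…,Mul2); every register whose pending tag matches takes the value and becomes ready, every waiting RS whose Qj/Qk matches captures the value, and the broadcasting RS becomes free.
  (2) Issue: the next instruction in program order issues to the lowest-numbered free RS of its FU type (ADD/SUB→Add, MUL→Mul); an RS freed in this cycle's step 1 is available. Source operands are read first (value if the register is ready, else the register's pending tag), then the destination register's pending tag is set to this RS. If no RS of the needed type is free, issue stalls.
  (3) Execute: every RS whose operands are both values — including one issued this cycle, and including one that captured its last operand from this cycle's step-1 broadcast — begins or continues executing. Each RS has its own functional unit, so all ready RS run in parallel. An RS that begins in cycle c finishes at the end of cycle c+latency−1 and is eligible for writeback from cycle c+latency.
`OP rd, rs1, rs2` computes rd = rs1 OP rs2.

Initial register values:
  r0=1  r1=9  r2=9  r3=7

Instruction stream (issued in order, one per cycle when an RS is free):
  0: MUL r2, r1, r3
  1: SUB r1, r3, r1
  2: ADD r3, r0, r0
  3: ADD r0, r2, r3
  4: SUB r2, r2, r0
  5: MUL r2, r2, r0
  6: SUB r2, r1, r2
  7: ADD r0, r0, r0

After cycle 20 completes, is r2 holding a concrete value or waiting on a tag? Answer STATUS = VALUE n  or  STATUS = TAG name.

  c1: issue MUL r2<-Mul1  regs: r0:1,r1:9,r2:Mul1,r3:7
  c2: issue SUB r1<-Add1  regs: r0:1,r1:Add1,r2:Mul1,r3:7
  c3: issue ADD r3<-Add2  regs: r0:1,r1:Add1,r2:Mul1,r3:Add2
  c4: issue ADD r0<-Add3  regs: r0:Add3,r1:Add1,r2:Mul1,r3:Add2
  c5: CDB Add1=-2; issue SUB r2<-Add1  regs: r0:Add3,r1:-2,r2:Add1,r3:Add2
  c6: CDB Add2=2; issue MUL r2<-Mul2  regs: r0:Add3,r1:-2,r2:Mul2,r3:2
  c7: CDB Mul1=63; issue SUB r2<-Add2  regs: r0:Add3,r1:-2,r2:Add2,r3:2
  c8: stall  regs: r0:Add3,r1:-2,r2:Add2,r3:2
  c9: stall  regs: r0:Add3,r1:-2,r2:Add2,r3:2
  c10: CDB Add3=65; issue ADD r0<-Add3  regs: r0:Add3,r1:-2,r2:Add2,r3:2
  c11: -  regs: r0:Add3,r1:-2,r2:Add2,r3:2
  c12: -  regs: r0:Add3,r1:-2,r2:Add2,r3:2
  c13: CDB Add1=-2  regs: r0:Add3,r1:-2,r2:Add2,r3:2
  c14: CDB Add3=130  regs: r0:130,r1:-2,r2:Add2,r3:2
  c15: -  regs: r0:130,r1:-2,r2:Add2,r3:2
  c16: -  regs: r0:130,r1:-2,r2:Add2,r3:2
  c17: CDB Mul2=-130  regs: r0:130,r1:-2,r2:Add2,r3:2
  c18: -  regs: r0:130,r1:-2,r2:Add2,r3:2
  c19: -  regs: r0:130,r1:-2,r2:Add2,r3:2
  c20: CDB Add2=128  regs: r0:130,r1:-2,r2:128,r3:2

STATUS = VALUE 128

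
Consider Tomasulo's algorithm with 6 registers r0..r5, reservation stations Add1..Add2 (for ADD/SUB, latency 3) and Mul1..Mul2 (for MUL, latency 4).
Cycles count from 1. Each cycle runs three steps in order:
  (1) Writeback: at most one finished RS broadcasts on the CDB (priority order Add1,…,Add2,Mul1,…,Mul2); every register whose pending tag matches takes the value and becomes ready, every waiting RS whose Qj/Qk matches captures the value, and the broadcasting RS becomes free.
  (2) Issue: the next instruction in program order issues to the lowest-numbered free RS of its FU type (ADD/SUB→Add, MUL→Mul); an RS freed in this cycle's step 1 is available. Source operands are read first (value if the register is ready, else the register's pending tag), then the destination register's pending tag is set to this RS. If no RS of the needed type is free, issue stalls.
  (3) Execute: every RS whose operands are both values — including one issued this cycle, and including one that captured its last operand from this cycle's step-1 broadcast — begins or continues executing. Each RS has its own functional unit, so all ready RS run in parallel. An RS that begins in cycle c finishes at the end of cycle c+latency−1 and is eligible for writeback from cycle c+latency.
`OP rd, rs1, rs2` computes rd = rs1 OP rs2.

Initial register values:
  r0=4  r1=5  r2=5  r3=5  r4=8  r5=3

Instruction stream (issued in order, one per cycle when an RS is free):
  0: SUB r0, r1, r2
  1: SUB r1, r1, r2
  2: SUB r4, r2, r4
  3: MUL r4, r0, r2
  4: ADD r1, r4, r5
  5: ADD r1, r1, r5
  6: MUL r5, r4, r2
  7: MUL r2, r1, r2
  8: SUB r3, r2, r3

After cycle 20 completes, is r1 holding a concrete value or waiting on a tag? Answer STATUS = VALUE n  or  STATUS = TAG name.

STATUS = VALUE 6

c1: issue SUB r0<-Add1 | r0:Add1,r1:5,r2:5,r3:5,r4:8,r5:3
c2: issue SUB r1<-Add2 | r0:Add1,r1:Add2,r2:5,r3:5,r4:8,r5:3
c3: stall | r0:Add1,r1:Add2,r2:5,r3:5,r4:8,r5:3
c4: CDB Add1=0; issue SUB r4<-Add1 | r0:0,r1:Add2,r2:5,r3:5,r4:Add1,r5:3
c5: CDB Add2=0; issue MUL r4<-Mul1 | r0:0,r1:0,r2:5,r3:5,r4:Mul1,r5:3
c6: issue ADD r1<-Add2 | r0:0,r1:Add2,r2:5,r3:5,r4:Mul1,r5:3
c7: CDB Add1=-3; issue ADD r1<-Add1 | r0:0,r1:Add1,r2:5,r3:5,r4:Mul1,r5:3
c8: issue MUL r5<-Mul2 | r0:0,r1:Add1,r2:5,r3:5,r4:Mul1,r5:Mul2
c9: CDB Mul1=0; issue MUL r2<-Mul1 | r0:0,r1:Add1,r2:Mul1,r3:5,r4:0,r5:Mul2
c10: stall | r0:0,r1:Add1,r2:Mul1,r3:5,r4:0,r5:Mul2
c11: stall | r0:0,r1:Add1,r2:Mul1,r3:5,r4:0,r5:Mul2
c12: CDB Add2=3; issue SUB r3<-Add2 | r0:0,r1:Add1,r2:Mul1,r3:Add2,r4:0,r5:Mul2
c13: CDB Mul2=0 | r0:0,r1:Add1,r2:Mul1,r3:Add2,r4:0,r5:0
c14: - | r0:0,r1:Add1,r2:Mul1,r3:Add2,r4:0,r5:0
c15: CDB Add1=6 | r0:0,r1:6,r2:Mul1,r3:Add2,r4:0,r5:0
c16: - | r0:0,r1:6,r2:Mul1,r3:Add2,r4:0,r5:0
c17: - | r0:0,r1:6,r2:Mul1,r3:Add2,r4:0,r5:0
c18: - | r0:0,r1:6,r2:Mul1,r3:Add2,r4:0,r5:0
c19: CDB Mul1=30 | r0:0,r1:6,r2:30,r3:Add2,r4:0,r5:0
c20: - | r0:0,r1:6,r2:30,r3:Add2,r4:0,r5:0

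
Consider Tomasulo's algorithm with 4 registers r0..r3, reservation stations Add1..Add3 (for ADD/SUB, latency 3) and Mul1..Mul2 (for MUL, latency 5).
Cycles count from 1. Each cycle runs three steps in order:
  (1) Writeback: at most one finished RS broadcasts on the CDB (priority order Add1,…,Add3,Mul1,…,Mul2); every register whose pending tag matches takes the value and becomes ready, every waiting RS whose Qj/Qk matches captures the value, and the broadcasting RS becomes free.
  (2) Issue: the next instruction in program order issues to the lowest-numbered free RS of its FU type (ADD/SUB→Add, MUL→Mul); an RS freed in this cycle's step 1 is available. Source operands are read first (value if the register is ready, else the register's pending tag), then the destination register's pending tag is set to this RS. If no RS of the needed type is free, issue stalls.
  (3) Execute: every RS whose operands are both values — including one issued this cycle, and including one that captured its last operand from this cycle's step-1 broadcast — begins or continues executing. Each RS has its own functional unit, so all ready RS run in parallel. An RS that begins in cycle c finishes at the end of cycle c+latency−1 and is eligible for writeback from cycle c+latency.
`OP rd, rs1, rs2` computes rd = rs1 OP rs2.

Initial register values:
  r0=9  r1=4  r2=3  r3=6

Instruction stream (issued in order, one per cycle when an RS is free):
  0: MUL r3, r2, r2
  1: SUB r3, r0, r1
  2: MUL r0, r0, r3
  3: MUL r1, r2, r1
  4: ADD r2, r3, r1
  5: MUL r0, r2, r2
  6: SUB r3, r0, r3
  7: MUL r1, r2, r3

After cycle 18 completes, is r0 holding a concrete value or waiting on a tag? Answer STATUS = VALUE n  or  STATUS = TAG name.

STATUS = TAG Mul2

c1: issue MUL r3<-Mul1 | r0:9,r1:4,r2:3,r3:Mul1
c2: issue SUB r3<-Add1 | r0:9,r1:4,r2:3,r3:Add1
c3: issue MUL r0<-Mul2 | r0:Mul2,r1:4,r2:3,r3:Add1
c4: stall | r0:Mul2,r1:4,r2:3,r3:Add1
c5: CDB Add1=5; stall | r0:Mul2,r1:4,r2:3,r3:5
c6: CDB Mul1=9; issue MUL r1<-Mul1 | r0:Mul2,r1:Mul1,r2:3,r3:5
c7: issue ADD r2<-Add1 | r0:Mul2,r1:Mul1,r2:Add1,r3:5
c8: stall | r0:Mul2,r1:Mul1,r2:Add1,r3:5
c9: stall | r0:Mul2,r1:Mul1,r2:Add1,r3:5
c10: CDB Mul2=45; issue MUL r0<-Mul2 | r0:Mul2,r1:Mul1,r2:Add1,r3:5
c11: CDB Mul1=12; issue SUB r3<-Add2 | r0:Mul2,r1:12,r2:Add1,r3:Add2
c12: issue MUL r1<-Mul1 | r0:Mul2,r1:Mul1,r2:Add1,r3:Add2
c13: - | r0:Mul2,r1:Mul1,r2:Add1,r3:Add2
c14: CDB Add1=17 | r0:Mul2,r1:Mul1,r2:17,r3:Add2
c15: - | r0:Mul2,r1:Mul1,r2:17,r3:Add2
c16: - | r0:Mul2,r1:Mul1,r2:17,r3:Add2
c17: - | r0:Mul2,r1:Mul1,r2:17,r3:Add2
c18: - | r0:Mul2,r1:Mul1,r2:17,r3:Add2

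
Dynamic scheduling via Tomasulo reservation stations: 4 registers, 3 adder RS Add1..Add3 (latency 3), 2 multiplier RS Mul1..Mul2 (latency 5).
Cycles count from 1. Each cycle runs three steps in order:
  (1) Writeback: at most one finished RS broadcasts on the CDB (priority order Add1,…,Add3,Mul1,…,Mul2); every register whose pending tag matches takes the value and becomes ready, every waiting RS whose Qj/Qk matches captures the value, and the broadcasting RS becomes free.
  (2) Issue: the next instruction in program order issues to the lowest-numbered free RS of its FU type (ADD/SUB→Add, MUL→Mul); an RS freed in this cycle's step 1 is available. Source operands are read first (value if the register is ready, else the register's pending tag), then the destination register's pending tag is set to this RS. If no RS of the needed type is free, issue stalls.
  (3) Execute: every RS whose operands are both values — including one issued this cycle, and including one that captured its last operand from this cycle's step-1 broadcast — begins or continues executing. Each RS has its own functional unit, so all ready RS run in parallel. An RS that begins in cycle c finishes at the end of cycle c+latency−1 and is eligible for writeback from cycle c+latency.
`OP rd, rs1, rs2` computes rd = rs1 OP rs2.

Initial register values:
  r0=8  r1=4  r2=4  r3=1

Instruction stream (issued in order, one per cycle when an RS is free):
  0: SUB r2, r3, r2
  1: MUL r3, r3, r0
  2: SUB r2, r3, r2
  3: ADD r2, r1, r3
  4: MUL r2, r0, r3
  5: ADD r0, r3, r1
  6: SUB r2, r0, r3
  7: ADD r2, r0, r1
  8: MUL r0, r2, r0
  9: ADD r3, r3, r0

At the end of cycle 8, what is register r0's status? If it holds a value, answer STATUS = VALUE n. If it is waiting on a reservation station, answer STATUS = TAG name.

  c1: issue SUB r2<-Add1  regs: r0:8,r1:4,r2:Add1,r3:1
  c2: issue MUL r3<-Mul1  regs: r0:8,r1:4,r2:Add1,r3:Mul1
  c3: issue SUB r2<-Add2  regs: r0:8,r1:4,r2:Add2,r3:Mul1
  c4: CDB Add1=-3; issue ADD r2<-Add1  regs: r0:8,r1:4,r2:Add1,r3:Mul1
  c5: issue MUL r2<-Mul2  regs: r0:8,r1:4,r2:Mul2,r3:Mul1
  c6: issue ADD r0<-Add3  regs: r0:Add3,r1:4,r2:Mul2,r3:Mul1
  c7: CDB Mul1=8; stall  regs: r0:Add3,r1:4,r2:Mul2,r3:8
  c8: stall  regs: r0:Add3,r1:4,r2:Mul2,r3:8

STATUS = TAG Add3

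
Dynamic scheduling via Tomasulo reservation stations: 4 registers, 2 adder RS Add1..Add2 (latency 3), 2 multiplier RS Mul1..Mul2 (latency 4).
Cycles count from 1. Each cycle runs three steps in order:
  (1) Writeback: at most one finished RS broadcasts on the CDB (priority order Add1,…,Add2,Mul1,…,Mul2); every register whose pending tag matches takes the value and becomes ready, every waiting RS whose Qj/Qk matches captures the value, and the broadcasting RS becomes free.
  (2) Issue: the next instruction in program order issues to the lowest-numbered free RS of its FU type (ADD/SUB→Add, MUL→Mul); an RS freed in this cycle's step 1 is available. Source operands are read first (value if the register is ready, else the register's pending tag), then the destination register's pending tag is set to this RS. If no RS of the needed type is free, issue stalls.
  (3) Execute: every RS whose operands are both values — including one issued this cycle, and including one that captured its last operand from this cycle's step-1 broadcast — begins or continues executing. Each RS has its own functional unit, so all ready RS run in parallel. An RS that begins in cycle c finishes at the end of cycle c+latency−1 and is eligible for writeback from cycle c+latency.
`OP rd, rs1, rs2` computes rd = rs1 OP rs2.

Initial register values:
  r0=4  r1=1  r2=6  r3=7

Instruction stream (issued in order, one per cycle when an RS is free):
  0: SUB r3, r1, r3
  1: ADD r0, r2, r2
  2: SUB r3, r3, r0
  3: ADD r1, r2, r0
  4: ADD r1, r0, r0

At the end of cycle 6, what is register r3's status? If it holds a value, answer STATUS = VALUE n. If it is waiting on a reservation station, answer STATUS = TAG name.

STATUS = TAG Add1

  c1: issue SUB r3<-Add1  regs: r0:4,r1:1,r2:6,r3:Add1
  c2: issue ADD r0<-Add2  regs: r0:Add2,r1:1,r2:6,r3:Add1
  c3: stall  regs: r0:Add2,r1:1,r2:6,r3:Add1
  c4: CDB Add1=-6; issue SUB r3<-Add1  regs: r0:Add2,r1:1,r2:6,r3:Add1
  c5: CDB Add2=12; issue ADD r1<-Add2  regs: r0:12,r1:Add2,r2:6,r3:Add1
  c6: stall  regs: r0:12,r1:Add2,r2:6,r3:Add1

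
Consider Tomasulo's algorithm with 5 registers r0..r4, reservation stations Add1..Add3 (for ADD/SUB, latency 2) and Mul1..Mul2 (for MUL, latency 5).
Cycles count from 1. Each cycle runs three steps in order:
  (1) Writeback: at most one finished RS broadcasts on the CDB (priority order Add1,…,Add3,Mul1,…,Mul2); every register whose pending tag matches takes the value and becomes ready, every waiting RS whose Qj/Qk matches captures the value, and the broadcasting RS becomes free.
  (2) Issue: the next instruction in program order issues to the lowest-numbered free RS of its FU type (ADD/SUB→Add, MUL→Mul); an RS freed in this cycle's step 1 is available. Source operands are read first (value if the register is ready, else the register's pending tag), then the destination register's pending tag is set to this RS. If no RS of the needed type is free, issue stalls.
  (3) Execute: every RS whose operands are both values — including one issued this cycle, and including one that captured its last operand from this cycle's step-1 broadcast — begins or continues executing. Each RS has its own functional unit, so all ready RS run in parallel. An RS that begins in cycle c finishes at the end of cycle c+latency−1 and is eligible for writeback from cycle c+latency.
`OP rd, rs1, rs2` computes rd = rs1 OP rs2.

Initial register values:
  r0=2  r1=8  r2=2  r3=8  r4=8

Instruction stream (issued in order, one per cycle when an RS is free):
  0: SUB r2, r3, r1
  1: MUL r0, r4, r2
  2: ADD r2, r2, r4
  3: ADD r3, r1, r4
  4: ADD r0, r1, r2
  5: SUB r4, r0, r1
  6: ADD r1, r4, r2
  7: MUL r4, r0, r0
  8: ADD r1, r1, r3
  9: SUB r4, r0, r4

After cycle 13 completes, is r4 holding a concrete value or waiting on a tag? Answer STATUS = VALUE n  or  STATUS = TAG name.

STATUS = TAG Add3

cycle 1: issue SUB r2<-Add1 // r0:2,r1:8,r2:Add1,r3:8,r4:8
cycle 2: issue MUL r0<-Mul1 // r0:Mul1,r1:8,r2:Add1,r3:8,r4:8
cycle 3: CDB Add1=0; issue ADD r2<-Add1 // r0:Mul1,r1:8,r2:Add1,r3:8,r4:8
cycle 4: issue ADD r3<-Add2 // r0:Mul1,r1:8,r2:Add1,r3:Add2,r4:8
cycle 5: CDB Add1=8; issue ADD r0<-Add1 // r0:Add1,r1:8,r2:8,r3:Add2,r4:8
cycle 6: CDB Add2=16; issue SUB r4<-Add2 // r0:Add1,r1:8,r2:8,r3:16,r4:Add2
cycle 7: CDB Add1=16; issue ADD r1<-Add1 // r0:16,r1:Add1,r2:8,r3:16,r4:Add2
cycle 8: CDB Mul1=0; issue MUL r4<-Mul1 // r0:16,r1:Add1,r2:8,r3:16,r4:Mul1
cycle 9: CDB Add2=8; issue ADD r1<-Add2 // r0:16,r1:Add2,r2:8,r3:16,r4:Mul1
cycle 10: issue SUB r4<-Add3 // r0:16,r1:Add2,r2:8,r3:16,r4:Add3
cycle 11: CDB Add1=16 // r0:16,r1:Add2,r2:8,r3:16,r4:Add3
cycle 12: - // r0:16,r1:Add2,r2:8,r3:16,r4:Add3
cycle 13: CDB Add2=32 // r0:16,r1:32,r2:8,r3:16,r4:Add3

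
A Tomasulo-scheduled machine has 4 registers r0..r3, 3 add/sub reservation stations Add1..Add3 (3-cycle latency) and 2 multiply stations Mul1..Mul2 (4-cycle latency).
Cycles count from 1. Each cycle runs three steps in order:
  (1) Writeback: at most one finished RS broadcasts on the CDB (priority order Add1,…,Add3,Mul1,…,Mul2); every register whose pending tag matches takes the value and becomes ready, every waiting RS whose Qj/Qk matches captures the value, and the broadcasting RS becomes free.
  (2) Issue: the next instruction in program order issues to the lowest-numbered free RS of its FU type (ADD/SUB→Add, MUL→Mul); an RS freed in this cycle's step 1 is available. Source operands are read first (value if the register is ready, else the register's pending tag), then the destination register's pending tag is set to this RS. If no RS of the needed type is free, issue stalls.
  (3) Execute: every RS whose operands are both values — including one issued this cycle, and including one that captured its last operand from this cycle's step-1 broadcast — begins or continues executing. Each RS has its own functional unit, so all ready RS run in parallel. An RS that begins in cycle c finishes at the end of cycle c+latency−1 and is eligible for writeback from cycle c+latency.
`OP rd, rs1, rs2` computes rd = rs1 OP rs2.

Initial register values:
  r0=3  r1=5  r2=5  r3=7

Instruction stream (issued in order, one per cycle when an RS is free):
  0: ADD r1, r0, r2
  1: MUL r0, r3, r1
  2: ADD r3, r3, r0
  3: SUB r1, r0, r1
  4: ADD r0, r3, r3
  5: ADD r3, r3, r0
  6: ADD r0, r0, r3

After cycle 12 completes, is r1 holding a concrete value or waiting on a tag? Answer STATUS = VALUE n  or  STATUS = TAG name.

STATUS = VALUE 48

cycle 1: issue ADD r1<-Add1 // r0:3,r1:Add1,r2:5,r3:7
cycle 2: issue MUL r0<-Mul1 // r0:Mul1,r1:Add1,r2:5,r3:7
cycle 3: issue ADD r3<-Add2 // r0:Mul1,r1:Add1,r2:5,r3:Add2
cycle 4: CDB Add1=8; issue SUB r1<-Add1 // r0:Mul1,r1:Add1,r2:5,r3:Add2
cycle 5: issue ADD r0<-Add3 // r0:Add3,r1:Add1,r2:5,r3:Add2
cycle 6: stall // r0:Add3,r1:Add1,r2:5,r3:Add2
cycle 7: stall // r0:Add3,r1:Add1,r2:5,r3:Add2
cycle 8: CDB Mul1=56; stall // r0:Add3,r1:Add1,r2:5,r3:Add2
cycle 9: stall // r0:Add3,r1:Add1,r2:5,r3:Add2
cycle 10: stall // r0:Add3,r1:Add1,r2:5,r3:Add2
cycle 11: CDB Add1=48; issue ADD r3<-Add1 // r0:Add3,r1:48,r2:5,r3:Add1
cycle 12: CDB Add2=63; issue ADD r0<-Add2 // r0:Add2,r1:48,r2:5,r3:Add1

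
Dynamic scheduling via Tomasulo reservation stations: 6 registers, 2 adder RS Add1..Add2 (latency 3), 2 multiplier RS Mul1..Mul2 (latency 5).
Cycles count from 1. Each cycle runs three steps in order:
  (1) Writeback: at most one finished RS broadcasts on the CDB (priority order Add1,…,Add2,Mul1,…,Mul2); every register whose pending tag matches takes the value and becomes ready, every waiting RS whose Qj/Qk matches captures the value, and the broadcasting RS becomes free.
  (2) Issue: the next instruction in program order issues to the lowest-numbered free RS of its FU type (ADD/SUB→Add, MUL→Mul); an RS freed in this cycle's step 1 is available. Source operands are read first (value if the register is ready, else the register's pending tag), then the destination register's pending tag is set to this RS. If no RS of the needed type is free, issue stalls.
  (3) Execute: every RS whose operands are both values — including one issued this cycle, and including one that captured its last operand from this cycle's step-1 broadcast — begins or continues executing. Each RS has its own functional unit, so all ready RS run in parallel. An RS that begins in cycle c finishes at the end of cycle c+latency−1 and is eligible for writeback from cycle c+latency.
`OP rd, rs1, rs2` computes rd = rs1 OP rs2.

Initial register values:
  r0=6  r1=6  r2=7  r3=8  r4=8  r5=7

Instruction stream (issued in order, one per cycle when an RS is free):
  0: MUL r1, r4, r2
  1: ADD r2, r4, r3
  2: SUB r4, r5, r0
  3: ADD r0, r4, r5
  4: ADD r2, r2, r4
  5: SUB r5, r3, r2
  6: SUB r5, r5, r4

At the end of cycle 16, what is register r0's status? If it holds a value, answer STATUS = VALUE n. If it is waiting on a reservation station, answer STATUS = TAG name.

STATUS = VALUE 8

cycle 1: issue MUL r1<-Mul1 // r0:6,r1:Mul1,r2:7,r3:8,r4:8,r5:7
cycle 2: issue ADD r2<-Add1 // r0:6,r1:Mul1,r2:Add1,r3:8,r4:8,r5:7
cycle 3: issue SUB r4<-Add2 // r0:6,r1:Mul1,r2:Add1,r3:8,r4:Add2,r5:7
cycle 4: stall // r0:6,r1:Mul1,r2:Add1,r3:8,r4:Add2,r5:7
cycle 5: CDB Add1=16; issue ADD r0<-Add1 // r0:Add1,r1:Mul1,r2:16,r3:8,r4:Add2,r5:7
cycle 6: CDB Add2=1; issue ADD r2<-Add2 // r0:Add1,r1:Mul1,r2:Add2,r3:8,r4:1,r5:7
cycle 7: CDB Mul1=56; stall // r0:Add1,r1:56,r2:Add2,r3:8,r4:1,r5:7
cycle 8: stall // r0:Add1,r1:56,r2:Add2,r3:8,r4:1,r5:7
cycle 9: CDB Add1=8; issue SUB r5<-Add1 // r0:8,r1:56,r2:Add2,r3:8,r4:1,r5:Add1
cycle 10: CDB Add2=17; issue SUB r5<-Add2 // r0:8,r1:56,r2:17,r3:8,r4:1,r5:Add2
cycle 11: - // r0:8,r1:56,r2:17,r3:8,r4:1,r5:Add2
cycle 12: - // r0:8,r1:56,r2:17,r3:8,r4:1,r5:Add2
cycle 13: CDB Add1=-9 // r0:8,r1:56,r2:17,r3:8,r4:1,r5:Add2
cycle 14: - // r0:8,r1:56,r2:17,r3:8,r4:1,r5:Add2
cycle 15: - // r0:8,r1:56,r2:17,r3:8,r4:1,r5:Add2
cycle 16: CDB Add2=-10 // r0:8,r1:56,r2:17,r3:8,r4:1,r5:-10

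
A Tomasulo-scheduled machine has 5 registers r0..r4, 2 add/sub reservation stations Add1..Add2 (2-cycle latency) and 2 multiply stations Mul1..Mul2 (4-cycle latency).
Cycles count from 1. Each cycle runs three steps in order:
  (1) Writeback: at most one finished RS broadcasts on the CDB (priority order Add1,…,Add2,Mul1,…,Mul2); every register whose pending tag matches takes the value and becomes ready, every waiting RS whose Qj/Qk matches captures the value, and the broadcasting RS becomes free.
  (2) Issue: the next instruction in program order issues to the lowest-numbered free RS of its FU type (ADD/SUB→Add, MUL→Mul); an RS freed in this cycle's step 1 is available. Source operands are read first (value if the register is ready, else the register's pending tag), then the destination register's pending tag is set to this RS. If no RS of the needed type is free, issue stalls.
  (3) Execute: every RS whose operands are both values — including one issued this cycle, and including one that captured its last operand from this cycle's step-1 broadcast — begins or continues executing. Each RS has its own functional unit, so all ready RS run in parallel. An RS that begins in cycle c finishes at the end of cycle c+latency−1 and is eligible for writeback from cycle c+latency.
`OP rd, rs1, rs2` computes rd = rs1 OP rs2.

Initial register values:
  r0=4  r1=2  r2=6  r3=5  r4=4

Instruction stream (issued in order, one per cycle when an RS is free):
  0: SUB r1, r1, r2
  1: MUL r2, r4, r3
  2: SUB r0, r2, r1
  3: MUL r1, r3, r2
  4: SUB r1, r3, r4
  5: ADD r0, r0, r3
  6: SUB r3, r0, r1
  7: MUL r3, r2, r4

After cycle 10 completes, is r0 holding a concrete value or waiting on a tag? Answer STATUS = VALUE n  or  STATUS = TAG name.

  c1: issue SUB r1<-Add1  regs: r0:4,r1:Add1,r2:6,r3:5,r4:4
  c2: issue MUL r2<-Mul1  regs: r0:4,r1:Add1,r2:Mul1,r3:5,r4:4
  c3: CDB Add1=-4; issue SUB r0<-Add1  regs: r0:Add1,r1:-4,r2:Mul1,r3:5,r4:4
  c4: issue MUL r1<-Mul2  regs: r0:Add1,r1:Mul2,r2:Mul1,r3:5,r4:4
  c5: issue SUB r1<-Add2  regs: r0:Add1,r1:Add2,r2:Mul1,r3:5,r4:4
  c6: CDB Mul1=20; stall  regs: r0:Add1,r1:Add2,r2:20,r3:5,r4:4
  c7: CDB Add2=1; issue ADD r0<-Add2  regs: r0:Add2,r1:1,r2:20,r3:5,r4:4
  c8: CDB Add1=24; issue SUB r3<-Add1  regs: r0:Add2,r1:1,r2:20,r3:Add1,r4:4
  c9: issue MUL r3<-Mul1  regs: r0:Add2,r1:1,r2:20,r3:Mul1,r4:4
  c10: CDB Add2=29  regs: r0:29,r1:1,r2:20,r3:Mul1,r4:4

STATUS = VALUE 29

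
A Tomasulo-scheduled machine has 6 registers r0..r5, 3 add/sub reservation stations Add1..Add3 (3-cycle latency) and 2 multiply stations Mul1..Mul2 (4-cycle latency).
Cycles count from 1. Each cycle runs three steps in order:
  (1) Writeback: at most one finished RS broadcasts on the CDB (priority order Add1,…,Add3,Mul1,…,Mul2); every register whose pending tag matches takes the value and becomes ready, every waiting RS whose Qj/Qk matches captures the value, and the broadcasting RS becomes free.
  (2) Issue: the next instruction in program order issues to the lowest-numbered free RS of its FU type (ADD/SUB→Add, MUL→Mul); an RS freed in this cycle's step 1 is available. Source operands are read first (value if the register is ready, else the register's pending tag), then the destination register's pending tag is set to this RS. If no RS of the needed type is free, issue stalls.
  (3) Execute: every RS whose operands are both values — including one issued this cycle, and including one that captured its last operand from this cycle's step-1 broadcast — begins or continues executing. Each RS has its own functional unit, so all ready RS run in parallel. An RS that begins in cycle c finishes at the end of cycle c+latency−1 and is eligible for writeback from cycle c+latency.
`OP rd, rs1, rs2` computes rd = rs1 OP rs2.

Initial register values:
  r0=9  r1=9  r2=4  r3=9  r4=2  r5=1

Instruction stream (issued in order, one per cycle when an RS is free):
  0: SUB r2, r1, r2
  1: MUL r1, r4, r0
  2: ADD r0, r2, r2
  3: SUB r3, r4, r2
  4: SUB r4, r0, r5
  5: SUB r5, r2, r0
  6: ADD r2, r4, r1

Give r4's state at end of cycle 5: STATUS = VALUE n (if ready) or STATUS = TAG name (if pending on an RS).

  c1: issue SUB r2<-Add1  regs: r0:9,r1:9,r2:Add1,r3:9,r4:2,r5:1
  c2: issue MUL r1<-Mul1  regs: r0:9,r1:Mul1,r2:Add1,r3:9,r4:2,r5:1
  c3: issue ADD r0<-Add2  regs: r0:Add2,r1:Mul1,r2:Add1,r3:9,r4:2,r5:1
  c4: CDB Add1=5; issue SUB r3<-Add1  regs: r0:Add2,r1:Mul1,r2:5,r3:Add1,r4:2,r5:1
  c5: issue SUB r4<-Add3  regs: r0:Add2,r1:Mul1,r2:5,r3:Add1,r4:Add3,r5:1

STATUS = TAG Add3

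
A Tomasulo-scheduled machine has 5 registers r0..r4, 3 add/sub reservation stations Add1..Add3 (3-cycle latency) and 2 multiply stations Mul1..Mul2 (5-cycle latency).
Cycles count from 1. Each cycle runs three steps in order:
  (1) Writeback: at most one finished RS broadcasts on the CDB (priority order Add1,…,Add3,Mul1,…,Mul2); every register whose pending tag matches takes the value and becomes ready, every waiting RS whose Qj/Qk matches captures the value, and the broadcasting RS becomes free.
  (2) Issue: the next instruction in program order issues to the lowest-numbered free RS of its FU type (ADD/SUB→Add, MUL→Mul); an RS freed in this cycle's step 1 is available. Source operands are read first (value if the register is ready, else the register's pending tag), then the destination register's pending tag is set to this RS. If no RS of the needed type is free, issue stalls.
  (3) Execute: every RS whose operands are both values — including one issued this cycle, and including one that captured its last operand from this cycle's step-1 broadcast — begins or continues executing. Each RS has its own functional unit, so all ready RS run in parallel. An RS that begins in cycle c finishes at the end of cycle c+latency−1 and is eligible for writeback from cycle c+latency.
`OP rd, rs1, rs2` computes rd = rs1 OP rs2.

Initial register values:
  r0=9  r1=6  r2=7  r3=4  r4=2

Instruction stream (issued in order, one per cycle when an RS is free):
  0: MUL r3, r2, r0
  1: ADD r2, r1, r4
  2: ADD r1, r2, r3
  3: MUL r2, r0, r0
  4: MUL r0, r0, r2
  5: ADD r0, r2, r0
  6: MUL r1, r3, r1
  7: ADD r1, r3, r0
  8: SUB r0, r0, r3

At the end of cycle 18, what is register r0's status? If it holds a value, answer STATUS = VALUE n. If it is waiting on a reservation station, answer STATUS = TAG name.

STATUS = TAG Add3

cycle 1: issue MUL r3<-Mul1 // r0:9,r1:6,r2:7,r3:Mul1,r4:2
cycle 2: issue ADD r2<-Add1 // r0:9,r1:6,r2:Add1,r3:Mul1,r4:2
cycle 3: issue ADD r1<-Add2 // r0:9,r1:Add2,r2:Add1,r3:Mul1,r4:2
cycle 4: issue MUL r2<-Mul2 // r0:9,r1:Add2,r2:Mul2,r3:Mul1,r4:2
cycle 5: CDB Add1=8; stall // r0:9,r1:Add2,r2:Mul2,r3:Mul1,r4:2
cycle 6: CDB Mul1=63; issue MUL r0<-Mul1 // r0:Mul1,r1:Add2,r2:Mul2,r3:63,r4:2
cycle 7: issue ADD r0<-Add1 // r0:Add1,r1:Add2,r2:Mul2,r3:63,r4:2
cycle 8: stall // r0:Add1,r1:Add2,r2:Mul2,r3:63,r4:2
cycle 9: CDB Add2=71; stall // r0:Add1,r1:71,r2:Mul2,r3:63,r4:2
cycle 10: CDB Mul2=81; issue MUL r1<-Mul2 // r0:Add1,r1:Mul2,r2:81,r3:63,r4:2
cycle 11: issue ADD r1<-Add2 // r0:Add1,r1:Add2,r2:81,r3:63,r4:2
cycle 12: issue SUB r0<-Add3 // r0:Add3,r1:Add2,r2:81,r3:63,r4:2
cycle 13: - // r0:Add3,r1:Add2,r2:81,r3:63,r4:2
cycle 14: - // r0:Add3,r1:Add2,r2:81,r3:63,r4:2
cycle 15: CDB Mul1=729 // r0:Add3,r1:Add2,r2:81,r3:63,r4:2
cycle 16: CDB Mul2=4473 // r0:Add3,r1:Add2,r2:81,r3:63,r4:2
cycle 17: - // r0:Add3,r1:Add2,r2:81,r3:63,r4:2
cycle 18: CDB Add1=810 // r0:Add3,r1:Add2,r2:81,r3:63,r4:2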